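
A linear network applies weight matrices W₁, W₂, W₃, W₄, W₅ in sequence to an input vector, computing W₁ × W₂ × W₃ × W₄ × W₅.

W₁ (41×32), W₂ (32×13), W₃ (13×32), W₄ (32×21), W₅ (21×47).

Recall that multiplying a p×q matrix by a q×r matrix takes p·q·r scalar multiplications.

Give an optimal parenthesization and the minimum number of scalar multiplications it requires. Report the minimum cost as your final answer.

Adjacent pairs: W₁W₂ = 41·32·13 = 17056; W₂W₃ = 32·13·32 = 13312; W₃W₄ = 13·32·21 = 8736; W₄W₅ = 32·21·47 = 31584.
Length 3: W₁..W₃: k=1: 0+13312+41·32·32=55296; k=2: 17056+0+41·13·32=34112 → min 34112 | W₂..W₄: k=2: 0+8736+32·13·21=17472; k=3: 13312+0+32·32·21=34816 → min 17472 | W₃..W₅: k=3: 0+31584+13·32·47=51136; k=4: 8736+0+13·21·47=21567 → min 21567.
Length 4: W₁..W₄: k=1: 0+17472+41·32·21=45024; k=2: 17056+8736+41·13·21=36985; k=3: 34112+0+41·32·21=61664 → min 36985 | W₂..W₅: k=2: 0+21567+32·13·47=41119; k=3: 13312+31584+32·32·47=93024; k=4: 17472+0+32·21·47=49056 → min 41119.
Length 5: W₁..W₅: k=1: 0+41119+41·32·47=102783; k=2: 17056+21567+41·13·47=63674; k=3: 34112+31584+41·32·47=127360; k=4: 36985+0+41·21·47=77452 → min 63674.
Optimal parenthesization: ((W₁ × W₂) × ((W₃ × W₄) × W₅)) with cost 63674.

63674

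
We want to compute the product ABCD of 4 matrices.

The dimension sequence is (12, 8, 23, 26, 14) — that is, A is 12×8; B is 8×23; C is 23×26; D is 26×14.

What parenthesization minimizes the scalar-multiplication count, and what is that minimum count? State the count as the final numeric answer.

9040

Adjacent pairs: AB = 12·8·23 = 2208; BC = 8·23·26 = 4784; CD = 23·26·14 = 8372.
Length 3: A..C: k=1: 0+4784+12·8·26=7280; k=2: 2208+0+12·23·26=9384 → min 7280 | B..D: k=2: 0+8372+8·23·14=10948; k=3: 4784+0+8·26·14=7696 → min 7696.
Length 4: A..D: k=1: 0+7696+12·8·14=9040; k=2: 2208+8372+12·23·14=14444; k=3: 7280+0+12·26·14=11648 → min 9040.
Optimal parenthesization: (A((BC)D)) with cost 9040.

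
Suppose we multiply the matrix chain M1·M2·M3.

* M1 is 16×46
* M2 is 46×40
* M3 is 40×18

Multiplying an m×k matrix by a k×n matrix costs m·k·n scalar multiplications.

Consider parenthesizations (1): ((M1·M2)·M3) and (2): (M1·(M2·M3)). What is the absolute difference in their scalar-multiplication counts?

Order (1) = ((M1·M2)·M3): (M1·M2): 16×46 by 46×40 → 16×40, cost 16·46·40 = 29440; ((M1·M2)·M3): 16×40 by 40×18 → 16×18, cost 16·40·18 = 11520; cumulative 40960. Total 40960.
Order (2) = (M1·(M2·M3)): (M2·M3): 46×40 by 40×18 → 46×18, cost 46·40·18 = 33120; (M1·(M2·M3)): 16×46 by 46×18 → 16×18, cost 16·46·18 = 13248; cumulative 46368. Total 46368.
Difference: |40960 − 46368| = 5408.

5408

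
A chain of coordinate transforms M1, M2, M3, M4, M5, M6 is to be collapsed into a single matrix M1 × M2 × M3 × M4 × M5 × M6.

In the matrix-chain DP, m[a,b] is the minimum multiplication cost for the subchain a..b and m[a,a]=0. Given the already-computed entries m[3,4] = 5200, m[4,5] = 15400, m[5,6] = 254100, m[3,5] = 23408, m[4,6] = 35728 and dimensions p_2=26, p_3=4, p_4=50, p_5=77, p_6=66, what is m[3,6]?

42592

m[3,6] = min over k∈[3,5] of m[3,k]+m[k+1,6]+p_{2}·p_k·p_{6}.
k=3: 0 + 35728 + 26·4·66 = 42592; k=4: 5200 + 254100 + 26·50·66 = 345100; k=5: 23408 + 0 + 26·77·66 = 155540.
Minimum: 42592 at k=3.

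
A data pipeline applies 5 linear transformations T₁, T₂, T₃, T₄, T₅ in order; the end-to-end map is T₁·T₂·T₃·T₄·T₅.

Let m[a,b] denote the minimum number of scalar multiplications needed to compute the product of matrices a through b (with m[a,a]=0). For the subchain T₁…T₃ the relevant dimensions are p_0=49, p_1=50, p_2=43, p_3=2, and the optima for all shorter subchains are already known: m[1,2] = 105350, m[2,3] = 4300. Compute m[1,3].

m[1,3] = min over k∈[1,2] of m[1,k]+m[k+1,3]+p_{0}·p_k·p_{3}.
k=1: 0 + 4300 + 49·50·2 = 9200; k=2: 105350 + 0 + 49·43·2 = 109564.
Minimum: 9200 at k=1.

9200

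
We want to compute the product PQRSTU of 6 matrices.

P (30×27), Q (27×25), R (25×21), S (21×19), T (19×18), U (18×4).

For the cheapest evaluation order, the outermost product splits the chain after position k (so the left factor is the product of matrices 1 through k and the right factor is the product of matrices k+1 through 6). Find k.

Adjacent pairs: PQ = 30·27·25 = 20250; QR = 27·25·21 = 14175; RS = 25·21·19 = 9975; ST = 21·19·18 = 7182; TU = 19·18·4 = 1368.
Length 3: P..R: k=1: 0+14175+30·27·21=31185; k=2: 20250+0+30·25·21=36000 → min 31185 | Q..S: k=2: 0+9975+27·25·19=22800; k=3: 14175+0+27·21·19=24948 → min 22800 | R..T: k=3: 0+7182+25·21·18=16632; k=4: 9975+0+25·19·18=18525 → min 16632 | S..U: k=4: 0+1368+21·19·4=2964; k=5: 7182+0+21·18·4=8694 → min 2964.
Length 4: P..S: k=1: 0+22800+30·27·19=38190; k=2: 20250+9975+30·25·19=44475; k=3: 31185+0+30·21·19=43155 → min 38190 | Q..T: k=2: 0+16632+27·25·18=28782; k=3: 14175+7182+27·21·18=31563; k=4: 22800+0+27·19·18=32034 → min 28782 | R..U: k=3: 0+2964+25·21·4=5064; k=4: 9975+1368+25·19·4=13243; k=5: 16632+0+25·18·4=18432 → min 5064.
Length 5: P..T: k=1: 0+28782+30·27·18=43362; k=2: 20250+16632+30·25·18=50382; k=3: 31185+7182+30·21·18=49707; k=4: 38190+0+30·19·18=48450 → min 43362 | Q..U: k=2: 0+5064+27·25·4=7764; k=3: 14175+2964+27·21·4=19407; k=4: 22800+1368+27·19·4=26220; k=5: 28782+0+27·18·4=30726 → min 7764.
Top-level splits: k=1: (P..P)·(Q..U) → 0+7764+30·27·4 = 11004; k=2: (P..Q)·(R..U) → 20250+5064+30·25·4 = 28314; k=3: (P..R)·(S..U) → 31185+2964+30·21·4 = 36669; k=4: (P..S)·(T..U) → 38190+1368+30·19·4 = 41838; k=5: (P..T)·(U..U) → 43362+0+30·18·4 = 45522.
Best split is after P, i.e. k = 1.

1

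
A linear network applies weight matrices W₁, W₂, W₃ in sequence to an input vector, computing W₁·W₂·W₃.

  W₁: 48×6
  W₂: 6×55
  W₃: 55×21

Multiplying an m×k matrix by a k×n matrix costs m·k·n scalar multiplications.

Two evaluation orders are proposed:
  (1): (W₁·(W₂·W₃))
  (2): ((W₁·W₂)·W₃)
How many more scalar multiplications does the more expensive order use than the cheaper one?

Order (1) = (W₁·(W₂·W₃)): (W₂·W₃): 6×55 by 55×21 → 6×21, cost 6·55·21 = 6930; (W₁·(W₂·W₃)): 48×6 by 6×21 → 48×21, cost 48·6·21 = 6048; cumulative 12978. Total 12978.
Order (2) = ((W₁·W₂)·W₃): (W₁·W₂): 48×6 by 6×55 → 48×55, cost 48·6·55 = 15840; ((W₁·W₂)·W₃): 48×55 by 55×21 → 48×21, cost 48·55·21 = 55440; cumulative 71280. Total 71280.
Difference: |12978 − 71280| = 58302.

58302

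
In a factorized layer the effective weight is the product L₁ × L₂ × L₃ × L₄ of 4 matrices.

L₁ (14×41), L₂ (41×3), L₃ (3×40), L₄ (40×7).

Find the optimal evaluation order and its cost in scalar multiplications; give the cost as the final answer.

2856

Adjacent pairs: L₁L₂ = 14·41·3 = 1722; L₂L₃ = 41·3·40 = 4920; L₃L₄ = 3·40·7 = 840.
Length 3: L₁..L₃: k=1: 0+4920+14·41·40=27880; k=2: 1722+0+14·3·40=3402 → min 3402 | L₂..L₄: k=2: 0+840+41·3·7=1701; k=3: 4920+0+41·40·7=16400 → min 1701.
Length 4: L₁..L₄: k=1: 0+1701+14·41·7=5719; k=2: 1722+840+14·3·7=2856; k=3: 3402+0+14·40·7=7322 → min 2856.
Optimal parenthesization: ((L₁ × L₂) × (L₃ × L₄)) with cost 2856.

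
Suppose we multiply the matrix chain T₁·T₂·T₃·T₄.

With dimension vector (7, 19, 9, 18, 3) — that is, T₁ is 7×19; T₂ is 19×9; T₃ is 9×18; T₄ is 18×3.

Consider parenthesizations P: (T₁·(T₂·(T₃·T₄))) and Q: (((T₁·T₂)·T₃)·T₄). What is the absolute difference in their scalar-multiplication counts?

1311

Order P = (T₁·(T₂·(T₃·T₄))): (T₃·T₄): 9×18 by 18×3 → 9×3, cost 9·18·3 = 486; (T₂·(T₃·T₄)): 19×9 by 9×3 → 19×3, cost 19·9·3 = 513; cumulative 999; (T₁·(T₂·(T₃·T₄))): 7×19 by 19×3 → 7×3, cost 7·19·3 = 399; cumulative 1398. Total 1398.
Order Q = (((T₁·T₂)·T₃)·T₄): (T₁·T₂): 7×19 by 19×9 → 7×9, cost 7·19·9 = 1197; ((T₁·T₂)·T₃): 7×9 by 9×18 → 7×18, cost 7·9·18 = 1134; cumulative 2331; (((T₁·T₂)·T₃)·T₄): 7×18 by 18×3 → 7×3, cost 7·18·3 = 378; cumulative 2709. Total 2709.
Difference: |1398 − 2709| = 1311.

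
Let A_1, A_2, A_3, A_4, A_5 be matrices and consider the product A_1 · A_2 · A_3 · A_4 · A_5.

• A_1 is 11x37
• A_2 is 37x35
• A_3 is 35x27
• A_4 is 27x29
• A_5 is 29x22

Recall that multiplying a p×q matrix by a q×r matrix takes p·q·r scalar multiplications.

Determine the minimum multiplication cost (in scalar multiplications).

Adjacent pairs: A_1A_2 = 11·37·35 = 14245; A_2A_3 = 37·35·27 = 34965; A_3A_4 = 35·27·29 = 27405; A_4A_5 = 27·29·22 = 17226.
Length 3: A_1..A_3: k=1: 0+34965+11·37·27=45954; k=2: 14245+0+11·35·27=24640 → min 24640 | A_2..A_4: k=2: 0+27405+37·35·29=64960; k=3: 34965+0+37·27·29=63936 → min 63936 | A_3..A_5: k=3: 0+17226+35·27·22=38016; k=4: 27405+0+35·29·22=49735 → min 38016.
Length 4: A_1..A_4: k=1: 0+63936+11·37·29=75739; k=2: 14245+27405+11·35·29=52815; k=3: 24640+0+11·27·29=33253 → min 33253 | A_2..A_5: k=2: 0+38016+37·35·22=66506; k=3: 34965+17226+37·27·22=74169; k=4: 63936+0+37·29·22=87542 → min 66506.
Length 5: A_1..A_5: k=1: 0+66506+11·37·22=75460; k=2: 14245+38016+11·35·22=60731; k=3: 24640+17226+11·27·22=48400; k=4: 33253+0+11·29·22=40271 → min 40271.
Optimal order: ((((A_1 · A_2) · A_3) · A_4) · A_5) with cost 40271.

40271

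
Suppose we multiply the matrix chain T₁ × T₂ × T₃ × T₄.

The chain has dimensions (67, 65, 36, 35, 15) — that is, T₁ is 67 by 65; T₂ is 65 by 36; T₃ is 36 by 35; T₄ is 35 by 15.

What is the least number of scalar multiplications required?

119325

Adjacent pairs: T₁T₂ = 67·65·36 = 156780; T₂T₃ = 65·36·35 = 81900; T₃T₄ = 36·35·15 = 18900.
Length 3: T₁..T₃: k=1: 0+81900+67·65·35=234325; k=2: 156780+0+67·36·35=241200 → min 234325 | T₂..T₄: k=2: 0+18900+65·36·15=54000; k=3: 81900+0+65·35·15=116025 → min 54000.
Length 4: T₁..T₄: k=1: 0+54000+67·65·15=119325; k=2: 156780+18900+67·36·15=211860; k=3: 234325+0+67·35·15=269500 → min 119325.
Optimal order: (T₁ × (T₂ × (T₃ × T₄))) with cost 119325.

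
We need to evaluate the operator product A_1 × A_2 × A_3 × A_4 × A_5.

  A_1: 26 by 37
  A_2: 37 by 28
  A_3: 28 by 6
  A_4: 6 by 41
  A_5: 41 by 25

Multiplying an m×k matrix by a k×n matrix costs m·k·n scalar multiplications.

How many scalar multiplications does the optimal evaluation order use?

22038

Adjacent pairs: A_1A_2 = 26·37·28 = 26936; A_2A_3 = 37·28·6 = 6216; A_3A_4 = 28·6·41 = 6888; A_4A_5 = 6·41·25 = 6150.
Length 3: A_1..A_3: k=1: 0+6216+26·37·6=11988; k=2: 26936+0+26·28·6=31304 → min 11988 | A_2..A_4: k=2: 0+6888+37·28·41=49364; k=3: 6216+0+37·6·41=15318 → min 15318 | A_3..A_5: k=3: 0+6150+28·6·25=10350; k=4: 6888+0+28·41·25=35588 → min 10350.
Length 4: A_1..A_4: k=1: 0+15318+26·37·41=54760; k=2: 26936+6888+26·28·41=63672; k=3: 11988+0+26·6·41=18384 → min 18384 | A_2..A_5: k=2: 0+10350+37·28·25=36250; k=3: 6216+6150+37·6·25=17916; k=4: 15318+0+37·41·25=53243 → min 17916.
Length 5: A_1..A_5: k=1: 0+17916+26·37·25=41966; k=2: 26936+10350+26·28·25=55486; k=3: 11988+6150+26·6·25=22038; k=4: 18384+0+26·41·25=45034 → min 22038.
Optimal order: ((A_1 × (A_2 × A_3)) × (A_4 × A_5)) with cost 22038.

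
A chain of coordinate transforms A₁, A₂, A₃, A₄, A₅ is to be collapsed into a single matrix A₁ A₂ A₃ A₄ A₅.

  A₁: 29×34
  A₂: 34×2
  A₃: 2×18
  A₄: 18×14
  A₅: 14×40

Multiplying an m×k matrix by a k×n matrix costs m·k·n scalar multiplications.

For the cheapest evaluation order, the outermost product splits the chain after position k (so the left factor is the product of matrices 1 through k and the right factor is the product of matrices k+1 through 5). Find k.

2

Adjacent pairs: A₁A₂ = 29·34·2 = 1972; A₂A₃ = 34·2·18 = 1224; A₃A₄ = 2·18·14 = 504; A₄A₅ = 18·14·40 = 10080.
Length 3: A₁..A₃: k=1: 0+1224+29·34·18=18972; k=2: 1972+0+29·2·18=3016 → min 3016 | A₂..A₄: k=2: 0+504+34·2·14=1456; k=3: 1224+0+34·18·14=9792 → min 1456 | A₃..A₅: k=3: 0+10080+2·18·40=11520; k=4: 504+0+2·14·40=1624 → min 1624.
Length 4: A₁..A₄: k=1: 0+1456+29·34·14=15260; k=2: 1972+504+29·2·14=3288; k=3: 3016+0+29·18·14=10324 → min 3288 | A₂..A₅: k=2: 0+1624+34·2·40=4344; k=3: 1224+10080+34·18·40=35784; k=4: 1456+0+34·14·40=20496 → min 4344.
Top-level splits: k=1: (A₁..A₁)·(A₂..A₅) → 0+4344+29·34·40 = 43784; k=2: (A₁..A₂)·(A₃..A₅) → 1972+1624+29·2·40 = 5916; k=3: (A₁..A₃)·(A₄..A₅) → 3016+10080+29·18·40 = 33976; k=4: (A₁..A₄)·(A₅..A₅) → 3288+0+29·14·40 = 19528.
Best split is after A₂, i.e. k = 2.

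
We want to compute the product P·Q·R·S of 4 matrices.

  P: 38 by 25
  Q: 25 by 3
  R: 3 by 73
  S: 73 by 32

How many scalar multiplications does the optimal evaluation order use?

Adjacent pairs: PQ = 38·25·3 = 2850; QR = 25·3·73 = 5475; RS = 3·73·32 = 7008.
Length 3: P..R: k=1: 0+5475+38·25·73=74825; k=2: 2850+0+38·3·73=11172 → min 11172 | Q..S: k=2: 0+7008+25·3·32=9408; k=3: 5475+0+25·73·32=63875 → min 9408.
Length 4: P..S: k=1: 0+9408+38·25·32=39808; k=2: 2850+7008+38·3·32=13506; k=3: 11172+0+38·73·32=99940 → min 13506.
Optimal order: ((P·Q)·(R·S)) with cost 13506.

13506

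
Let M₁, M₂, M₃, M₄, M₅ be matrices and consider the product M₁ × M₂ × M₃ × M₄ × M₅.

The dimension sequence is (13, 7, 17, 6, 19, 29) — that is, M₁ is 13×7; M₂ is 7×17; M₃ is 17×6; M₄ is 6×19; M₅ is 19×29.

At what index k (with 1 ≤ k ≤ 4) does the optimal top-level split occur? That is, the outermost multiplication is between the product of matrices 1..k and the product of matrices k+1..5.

3

Adjacent pairs: M₁M₂ = 13·7·17 = 1547; M₂M₃ = 7·17·6 = 714; M₃M₄ = 17·6·19 = 1938; M₄M₅ = 6·19·29 = 3306.
Length 3: M₁..M₃: k=1: 0+714+13·7·6=1260; k=2: 1547+0+13·17·6=2873 → min 1260 | M₂..M₄: k=2: 0+1938+7·17·19=4199; k=3: 714+0+7·6·19=1512 → min 1512 | M₃..M₅: k=3: 0+3306+17·6·29=6264; k=4: 1938+0+17·19·29=11305 → min 6264.
Length 4: M₁..M₄: k=1: 0+1512+13·7·19=3241; k=2: 1547+1938+13·17·19=7684; k=3: 1260+0+13·6·19=2742 → min 2742 | M₂..M₅: k=2: 0+6264+7·17·29=9715; k=3: 714+3306+7·6·29=5238; k=4: 1512+0+7·19·29=5369 → min 5238.
Top-level splits: k=1: (M₁..M₁)·(M₂..M₅) → 0+5238+13·7·29 = 7877; k=2: (M₁..M₂)·(M₃..M₅) → 1547+6264+13·17·29 = 14220; k=3: (M₁..M₃)·(M₄..M₅) → 1260+3306+13·6·29 = 6828; k=4: (M₁..M₄)·(M₅..M₅) → 2742+0+13·19·29 = 9905.
Best split is after M₃, i.e. k = 3.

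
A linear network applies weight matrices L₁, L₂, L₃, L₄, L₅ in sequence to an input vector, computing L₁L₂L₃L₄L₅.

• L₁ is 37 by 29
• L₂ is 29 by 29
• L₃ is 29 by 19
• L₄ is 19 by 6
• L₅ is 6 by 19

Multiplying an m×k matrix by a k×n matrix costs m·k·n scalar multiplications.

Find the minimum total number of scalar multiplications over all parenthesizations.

19008

Adjacent pairs: L₁L₂ = 37·29·29 = 31117; L₂L₃ = 29·29·19 = 15979; L₃L₄ = 29·19·6 = 3306; L₄L₅ = 19·6·19 = 2166.
Length 3: L₁..L₃: k=1: 0+15979+37·29·19=36366; k=2: 31117+0+37·29·19=51504 → min 36366 | L₂..L₄: k=2: 0+3306+29·29·6=8352; k=3: 15979+0+29·19·6=19285 → min 8352 | L₃..L₅: k=3: 0+2166+29·19·19=12635; k=4: 3306+0+29·6·19=6612 → min 6612.
Length 4: L₁..L₄: k=1: 0+8352+37·29·6=14790; k=2: 31117+3306+37·29·6=40861; k=3: 36366+0+37·19·6=40584 → min 14790 | L₂..L₅: k=2: 0+6612+29·29·19=22591; k=3: 15979+2166+29·19·19=28614; k=4: 8352+0+29·6·19=11658 → min 11658.
Length 5: L₁..L₅: k=1: 0+11658+37·29·19=32045; k=2: 31117+6612+37·29·19=58116; k=3: 36366+2166+37·19·19=51889; k=4: 14790+0+37·6·19=19008 → min 19008.
Optimal order: ((L₁(L₂(L₃L₄)))L₅) with cost 19008.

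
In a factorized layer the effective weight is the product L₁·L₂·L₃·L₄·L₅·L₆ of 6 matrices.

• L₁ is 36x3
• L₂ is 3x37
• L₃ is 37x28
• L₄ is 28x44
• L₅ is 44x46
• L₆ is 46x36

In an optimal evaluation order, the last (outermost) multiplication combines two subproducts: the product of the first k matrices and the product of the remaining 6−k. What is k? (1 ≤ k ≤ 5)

Adjacent pairs: L₁L₂ = 36·3·37 = 3996; L₂L₃ = 3·37·28 = 3108; L₃L₄ = 37·28·44 = 45584; L₄L₅ = 28·44·46 = 56672; L₅L₆ = 44·46·36 = 72864.
Length 3: L₁..L₃: k=1: 0+3108+36·3·28=6132; k=2: 3996+0+36·37·28=41292 → min 6132 | L₂..L₄: k=2: 0+45584+3·37·44=50468; k=3: 3108+0+3·28·44=6804 → min 6804 | L₃..L₅: k=3: 0+56672+37·28·46=104328; k=4: 45584+0+37·44·46=120472 → min 104328 | L₄..L₆: k=4: 0+72864+28·44·36=117216; k=5: 56672+0+28·46·36=103040 → min 103040.
Length 4: L₁..L₄: k=1: 0+6804+36·3·44=11556; k=2: 3996+45584+36·37·44=108188; k=3: 6132+0+36·28·44=50484 → min 11556 | L₂..L₅: k=2: 0+104328+3·37·46=109434; k=3: 3108+56672+3·28·46=63644; k=4: 6804+0+3·44·46=12876 → min 12876 | L₃..L₆: k=3: 0+103040+37·28·36=140336; k=4: 45584+72864+37·44·36=177056; k=5: 104328+0+37·46·36=165600 → min 140336.
Length 5: L₁..L₅: k=1: 0+12876+36·3·46=17844; k=2: 3996+104328+36·37·46=169596; k=3: 6132+56672+36·28·46=109172; k=4: 11556+0+36·44·46=84420 → min 17844 | L₂..L₆: k=2: 0+140336+3·37·36=144332; k=3: 3108+103040+3·28·36=109172; k=4: 6804+72864+3·44·36=84420; k=5: 12876+0+3·46·36=17844 → min 17844.
Top-level splits: k=1: (L₁..L₁)·(L₂..L₆) → 0+17844+36·3·36 = 21732; k=2: (L₁..L₂)·(L₃..L₆) → 3996+140336+36·37·36 = 192284; k=3: (L₁..L₃)·(L₄..L₆) → 6132+103040+36·28·36 = 145460; k=4: (L₁..L₄)·(L₅..L₆) → 11556+72864+36·44·36 = 141444; k=5: (L₁..L₅)·(L₆..L₆) → 17844+0+36·46·36 = 77460.
Best split is after L₁, i.e. k = 1.

1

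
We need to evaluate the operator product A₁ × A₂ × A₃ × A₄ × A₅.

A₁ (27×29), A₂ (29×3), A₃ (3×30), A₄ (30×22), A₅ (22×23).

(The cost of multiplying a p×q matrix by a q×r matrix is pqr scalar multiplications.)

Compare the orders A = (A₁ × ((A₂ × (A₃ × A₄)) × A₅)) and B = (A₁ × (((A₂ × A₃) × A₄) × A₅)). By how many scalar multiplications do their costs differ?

17856

Order A = (A₁ × ((A₂ × (A₃ × A₄)) × A₅)): (A₃ × A₄): 3×30 by 30×22 → 3×22, cost 3·30·22 = 1980; (A₂ × (A₃ × A₄)): 29×3 by 3×22 → 29×22, cost 29·3·22 = 1914; cumulative 3894; ((A₂ × (A₃ × A₄)) × A₅): 29×22 by 22×23 → 29×23, cost 29·22·23 = 14674; cumulative 18568; (A₁ × ((A₂ × (A₃ × A₄)) × A₅)): 27×29 by 29×23 → 27×23, cost 27·29·23 = 18009; cumulative 36577. Total 36577.
Order B = (A₁ × (((A₂ × A₃) × A₄) × A₅)): (A₂ × A₃): 29×3 by 3×30 → 29×30, cost 29·3·30 = 2610; ((A₂ × A₃) × A₄): 29×30 by 30×22 → 29×22, cost 29·30·22 = 19140; cumulative 21750; (((A₂ × A₃) × A₄) × A₅): 29×22 by 22×23 → 29×23, cost 29·22·23 = 14674; cumulative 36424; (A₁ × (((A₂ × A₃) × A₄) × A₅)): 27×29 by 29×23 → 27×23, cost 27·29·23 = 18009; cumulative 54433. Total 54433.
Difference: |36577 − 54433| = 17856.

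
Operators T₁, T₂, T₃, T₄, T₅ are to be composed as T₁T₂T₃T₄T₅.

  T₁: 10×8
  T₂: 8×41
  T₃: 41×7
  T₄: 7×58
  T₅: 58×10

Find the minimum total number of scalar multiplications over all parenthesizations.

7616

Adjacent pairs: T₁T₂ = 10·8·41 = 3280; T₂T₃ = 8·41·7 = 2296; T₃T₄ = 41·7·58 = 16646; T₄T₅ = 7·58·10 = 4060.
Length 3: T₁..T₃: k=1: 0+2296+10·8·7=2856; k=2: 3280+0+10·41·7=6150 → min 2856 | T₂..T₄: k=2: 0+16646+8·41·58=35670; k=3: 2296+0+8·7·58=5544 → min 5544 | T₃..T₅: k=3: 0+4060+41·7·10=6930; k=4: 16646+0+41·58·10=40426 → min 6930.
Length 4: T₁..T₄: k=1: 0+5544+10·8·58=10184; k=2: 3280+16646+10·41·58=43706; k=3: 2856+0+10·7·58=6916 → min 6916 | T₂..T₅: k=2: 0+6930+8·41·10=10210; k=3: 2296+4060+8·7·10=6916; k=4: 5544+0+8·58·10=10184 → min 6916.
Length 5: T₁..T₅: k=1: 0+6916+10·8·10=7716; k=2: 3280+6930+10·41·10=14310; k=3: 2856+4060+10·7·10=7616; k=4: 6916+0+10·58·10=12716 → min 7616.
Optimal order: ((T₁(T₂T₃))(T₄T₅)) with cost 7616.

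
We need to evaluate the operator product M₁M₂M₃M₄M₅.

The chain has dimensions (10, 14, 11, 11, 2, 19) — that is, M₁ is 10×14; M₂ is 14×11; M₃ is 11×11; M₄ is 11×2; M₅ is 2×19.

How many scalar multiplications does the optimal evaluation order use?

1210

Adjacent pairs: M₁M₂ = 10·14·11 = 1540; M₂M₃ = 14·11·11 = 1694; M₃M₄ = 11·11·2 = 242; M₄M₅ = 11·2·19 = 418.
Length 3: M₁..M₃: k=1: 0+1694+10·14·11=3234; k=2: 1540+0+10·11·11=2750 → min 2750 | M₂..M₄: k=2: 0+242+14·11·2=550; k=3: 1694+0+14·11·2=2002 → min 550 | M₃..M₅: k=3: 0+418+11·11·19=2717; k=4: 242+0+11·2·19=660 → min 660.
Length 4: M₁..M₄: k=1: 0+550+10·14·2=830; k=2: 1540+242+10·11·2=2002; k=3: 2750+0+10·11·2=2970 → min 830 | M₂..M₅: k=2: 0+660+14·11·19=3586; k=3: 1694+418+14·11·19=5038; k=4: 550+0+14·2·19=1082 → min 1082.
Length 5: M₁..M₅: k=1: 0+1082+10·14·19=3742; k=2: 1540+660+10·11·19=4290; k=3: 2750+418+10·11·19=5258; k=4: 830+0+10·2·19=1210 → min 1210.
Optimal order: ((M₁(M₂(M₃M₄)))M₅) with cost 1210.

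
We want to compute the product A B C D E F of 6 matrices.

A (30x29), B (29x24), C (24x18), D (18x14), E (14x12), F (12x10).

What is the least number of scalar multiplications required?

24180

Adjacent pairs: AB = 30·29·24 = 20880; BC = 29·24·18 = 12528; CD = 24·18·14 = 6048; DE = 18·14·12 = 3024; EF = 14·12·10 = 1680.
Length 3: A..C: k=1: 0+12528+30·29·18=28188; k=2: 20880+0+30·24·18=33840 → min 28188 | B..D: k=2: 0+6048+29·24·14=15792; k=3: 12528+0+29·18·14=19836 → min 15792 | C..E: k=3: 0+3024+24·18·12=8208; k=4: 6048+0+24·14·12=10080 → min 8208 | D..F: k=4: 0+1680+18·14·10=4200; k=5: 3024+0+18·12·10=5184 → min 4200.
Length 4: A..D: k=1: 0+15792+30·29·14=27972; k=2: 20880+6048+30·24·14=37008; k=3: 28188+0+30·18·14=35748 → min 27972 | B..E: k=2: 0+8208+29·24·12=16560; k=3: 12528+3024+29·18·12=21816; k=4: 15792+0+29·14·12=20664 → min 16560 | C..F: k=3: 0+4200+24·18·10=8520; k=4: 6048+1680+24·14·10=11088; k=5: 8208+0+24·12·10=11088 → min 8520.
Length 5: A..E: k=1: 0+16560+30·29·12=27000; k=2: 20880+8208+30·24·12=37728; k=3: 28188+3024+30·18·12=37692; k=4: 27972+0+30·14·12=33012 → min 27000 | B..F: k=2: 0+8520+29·24·10=15480; k=3: 12528+4200+29·18·10=21948; k=4: 15792+1680+29·14·10=21532; k=5: 16560+0+29·12·10=20040 → min 15480.
Length 6: A..F: k=1: 0+15480+30·29·10=24180; k=2: 20880+8520+30·24·10=36600; k=3: 28188+4200+30·18·10=37788; k=4: 27972+1680+30·14·10=33852; k=5: 27000+0+30·12·10=30600 → min 24180.
Optimal order: (A (B (C (D (E F))))) with cost 24180.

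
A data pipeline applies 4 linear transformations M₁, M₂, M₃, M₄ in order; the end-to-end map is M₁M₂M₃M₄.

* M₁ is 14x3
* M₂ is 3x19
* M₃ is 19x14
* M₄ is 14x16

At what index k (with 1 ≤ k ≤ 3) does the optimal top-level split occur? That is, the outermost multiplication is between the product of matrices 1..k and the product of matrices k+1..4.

Adjacent pairs: M₁M₂ = 14·3·19 = 798; M₂M₃ = 3·19·14 = 798; M₃M₄ = 19·14·16 = 4256.
Length 3: M₁..M₃: k=1: 0+798+14·3·14=1386; k=2: 798+0+14·19·14=4522 → min 1386 | M₂..M₄: k=2: 0+4256+3·19·16=5168; k=3: 798+0+3·14·16=1470 → min 1470.
Top-level splits: k=1: (M₁..M₁)·(M₂..M₄) → 0+1470+14·3·16 = 2142; k=2: (M₁..M₂)·(M₃..M₄) → 798+4256+14·19·16 = 9310; k=3: (M₁..M₃)·(M₄..M₄) → 1386+0+14·14·16 = 4522.
Best split is after M₁, i.e. k = 1.

1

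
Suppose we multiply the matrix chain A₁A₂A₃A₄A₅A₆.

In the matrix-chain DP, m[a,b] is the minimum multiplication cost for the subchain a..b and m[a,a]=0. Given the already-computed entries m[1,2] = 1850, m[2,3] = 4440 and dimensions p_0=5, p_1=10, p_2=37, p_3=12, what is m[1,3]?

m[1,3] = min over k∈[1,2] of m[1,k]+m[k+1,3]+p_{0}·p_k·p_{3}.
k=1: 0 + 4440 + 5·10·12 = 5040; k=2: 1850 + 0 + 5·37·12 = 4070.
Minimum: 4070 at k=2.

4070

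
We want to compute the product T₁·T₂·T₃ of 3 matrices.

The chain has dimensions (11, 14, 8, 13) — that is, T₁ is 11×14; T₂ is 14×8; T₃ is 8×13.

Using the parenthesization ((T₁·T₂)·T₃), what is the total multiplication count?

2376

(T₁·T₂): 11×14 by 14×8 → 11×8, cost 11·14·8 = 1232
((T₁·T₂)·T₃): 11×8 by 8×13 → 11×13, cost 11·8·13 = 1144; cumulative 2376
Total: 2376 scalar multiplications.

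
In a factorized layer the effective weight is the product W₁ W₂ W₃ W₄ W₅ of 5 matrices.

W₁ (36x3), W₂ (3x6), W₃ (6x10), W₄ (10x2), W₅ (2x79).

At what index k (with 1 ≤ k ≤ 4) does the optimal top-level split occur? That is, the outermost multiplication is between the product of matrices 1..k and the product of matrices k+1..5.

4

Adjacent pairs: W₁W₂ = 36·3·6 = 648; W₂W₃ = 3·6·10 = 180; W₃W₄ = 6·10·2 = 120; W₄W₅ = 10·2·79 = 1580.
Length 3: W₁..W₃: k=1: 0+180+36·3·10=1260; k=2: 648+0+36·6·10=2808 → min 1260 | W₂..W₄: k=2: 0+120+3·6·2=156; k=3: 180+0+3·10·2=240 → min 156 | W₃..W₅: k=3: 0+1580+6·10·79=6320; k=4: 120+0+6·2·79=1068 → min 1068.
Length 4: W₁..W₄: k=1: 0+156+36·3·2=372; k=2: 648+120+36·6·2=1200; k=3: 1260+0+36·10·2=1980 → min 372 | W₂..W₅: k=2: 0+1068+3·6·79=2490; k=3: 180+1580+3·10·79=4130; k=4: 156+0+3·2·79=630 → min 630.
Top-level splits: k=1: (W₁..W₁)·(W₂..W₅) → 0+630+36·3·79 = 9162; k=2: (W₁..W₂)·(W₃..W₅) → 648+1068+36·6·79 = 18780; k=3: (W₁..W₃)·(W₄..W₅) → 1260+1580+36·10·79 = 31280; k=4: (W₁..W₄)·(W₅..W₅) → 372+0+36·2·79 = 6060.
Best split is after W₄, i.e. k = 4.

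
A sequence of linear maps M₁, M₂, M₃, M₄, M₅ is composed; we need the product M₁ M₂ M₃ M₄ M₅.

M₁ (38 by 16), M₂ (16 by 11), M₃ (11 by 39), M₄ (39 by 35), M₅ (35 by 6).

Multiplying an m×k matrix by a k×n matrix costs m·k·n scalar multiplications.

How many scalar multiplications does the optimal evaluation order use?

Adjacent pairs: M₁M₂ = 38·16·11 = 6688; M₂M₃ = 16·11·39 = 6864; M₃M₄ = 11·39·35 = 15015; M₄M₅ = 39·35·6 = 8190.
Length 3: M₁..M₃: k=1: 0+6864+38·16·39=30576; k=2: 6688+0+38·11·39=22990 → min 22990 | M₂..M₄: k=2: 0+15015+16·11·35=21175; k=3: 6864+0+16·39·35=28704 → min 21175 | M₃..M₅: k=3: 0+8190+11·39·6=10764; k=4: 15015+0+11·35·6=17325 → min 10764.
Length 4: M₁..M₄: k=1: 0+21175+38·16·35=42455; k=2: 6688+15015+38·11·35=36333; k=3: 22990+0+38·39·35=74860 → min 36333 | M₂..M₅: k=2: 0+10764+16·11·6=11820; k=3: 6864+8190+16·39·6=18798; k=4: 21175+0+16·35·6=24535 → min 11820.
Length 5: M₁..M₅: k=1: 0+11820+38·16·6=15468; k=2: 6688+10764+38·11·6=19960; k=3: 22990+8190+38·39·6=40072; k=4: 36333+0+38·35·6=44313 → min 15468.
Optimal order: (M₁ (M₂ (M₃ (M₄ M₅)))) with cost 15468.

15468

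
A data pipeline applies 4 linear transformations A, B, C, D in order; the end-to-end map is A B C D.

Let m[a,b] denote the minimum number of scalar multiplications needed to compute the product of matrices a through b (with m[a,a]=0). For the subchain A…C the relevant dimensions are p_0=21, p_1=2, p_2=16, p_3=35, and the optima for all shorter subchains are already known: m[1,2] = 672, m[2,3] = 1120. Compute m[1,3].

2590

m[1,3] = min over k∈[1,2] of m[1,k]+m[k+1,3]+p_{0}·p_k·p_{3}.
k=1: 0 + 1120 + 21·2·35 = 2590; k=2: 672 + 0 + 21·16·35 = 12432.
Minimum: 2590 at k=1.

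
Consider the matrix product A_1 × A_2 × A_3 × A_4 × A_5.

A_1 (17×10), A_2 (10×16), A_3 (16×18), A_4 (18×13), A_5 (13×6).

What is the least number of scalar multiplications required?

5112

Adjacent pairs: A_1A_2 = 17·10·16 = 2720; A_2A_3 = 10·16·18 = 2880; A_3A_4 = 16·18·13 = 3744; A_4A_5 = 18·13·6 = 1404.
Length 3: A_1..A_3: k=1: 0+2880+17·10·18=5940; k=2: 2720+0+17·16·18=7616 → min 5940 | A_2..A_4: k=2: 0+3744+10·16·13=5824; k=3: 2880+0+10·18·13=5220 → min 5220 | A_3..A_5: k=3: 0+1404+16·18·6=3132; k=4: 3744+0+16·13·6=4992 → min 3132.
Length 4: A_1..A_4: k=1: 0+5220+17·10·13=7430; k=2: 2720+3744+17·16·13=10000; k=3: 5940+0+17·18·13=9918 → min 7430 | A_2..A_5: k=2: 0+3132+10·16·6=4092; k=3: 2880+1404+10·18·6=5364; k=4: 5220+0+10·13·6=6000 → min 4092.
Length 5: A_1..A_5: k=1: 0+4092+17·10·6=5112; k=2: 2720+3132+17·16·6=7484; k=3: 5940+1404+17·18·6=9180; k=4: 7430+0+17·13·6=8756 → min 5112.
Optimal order: (A_1 × (A_2 × (A_3 × (A_4 × A_5)))) with cost 5112.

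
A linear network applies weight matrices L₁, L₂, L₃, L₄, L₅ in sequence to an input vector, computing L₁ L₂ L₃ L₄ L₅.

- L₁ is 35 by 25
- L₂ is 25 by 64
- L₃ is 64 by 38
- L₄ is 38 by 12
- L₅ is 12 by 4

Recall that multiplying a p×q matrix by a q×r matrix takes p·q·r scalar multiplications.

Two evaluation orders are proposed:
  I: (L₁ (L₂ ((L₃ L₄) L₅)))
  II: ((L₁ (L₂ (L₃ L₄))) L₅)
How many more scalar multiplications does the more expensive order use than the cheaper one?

Order I = (L₁ (L₂ ((L₃ L₄) L₅))): (L₃ L₄): 64×38 by 38×12 → 64×12, cost 64·38·12 = 29184; ((L₃ L₄) L₅): 64×12 by 12×4 → 64×4, cost 64·12·4 = 3072; cumulative 32256; (L₂ ((L₃ L₄) L₅)): 25×64 by 64×4 → 25×4, cost 25·64·4 = 6400; cumulative 38656; (L₁ (L₂ ((L₃ L₄) L₅))): 35×25 by 25×4 → 35×4, cost 35·25·4 = 3500; cumulative 42156. Total 42156.
Order II = ((L₁ (L₂ (L₃ L₄))) L₅): (L₃ L₄): 64×38 by 38×12 → 64×12, cost 64·38·12 = 29184; (L₂ (L₃ L₄)): 25×64 by 64×12 → 25×12, cost 25·64·12 = 19200; cumulative 48384; (L₁ (L₂ (L₃ L₄))): 35×25 by 25×12 → 35×12, cost 35·25·12 = 10500; cumulative 58884; ((L₁ (L₂ (L₃ L₄))) L₅): 35×12 by 12×4 → 35×4, cost 35·12·4 = 1680; cumulative 60564. Total 60564.
Difference: |42156 − 60564| = 18408.

18408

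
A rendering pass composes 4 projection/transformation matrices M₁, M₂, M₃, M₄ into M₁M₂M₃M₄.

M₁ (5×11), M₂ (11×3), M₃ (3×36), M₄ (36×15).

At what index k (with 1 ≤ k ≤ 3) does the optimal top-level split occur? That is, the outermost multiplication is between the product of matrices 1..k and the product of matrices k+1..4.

2

Adjacent pairs: M₁M₂ = 5·11·3 = 165; M₂M₃ = 11·3·36 = 1188; M₃M₄ = 3·36·15 = 1620.
Length 3: M₁..M₃: k=1: 0+1188+5·11·36=3168; k=2: 165+0+5·3·36=705 → min 705 | M₂..M₄: k=2: 0+1620+11·3·15=2115; k=3: 1188+0+11·36·15=7128 → min 2115.
Top-level splits: k=1: (M₁..M₁)·(M₂..M₄) → 0+2115+5·11·15 = 2940; k=2: (M₁..M₂)·(M₃..M₄) → 165+1620+5·3·15 = 2010; k=3: (M₁..M₃)·(M₄..M₄) → 705+0+5·36·15 = 3405.
Best split is after M₂, i.e. k = 2.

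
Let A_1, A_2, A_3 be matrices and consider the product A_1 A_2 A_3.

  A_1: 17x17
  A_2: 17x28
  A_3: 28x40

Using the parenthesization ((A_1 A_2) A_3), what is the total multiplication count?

(A_1 A_2): 17×17 by 17×28 → 17×28, cost 17·17·28 = 8092
((A_1 A_2) A_3): 17×28 by 28×40 → 17×40, cost 17·28·40 = 19040; cumulative 27132
Total: 27132 scalar multiplications.

27132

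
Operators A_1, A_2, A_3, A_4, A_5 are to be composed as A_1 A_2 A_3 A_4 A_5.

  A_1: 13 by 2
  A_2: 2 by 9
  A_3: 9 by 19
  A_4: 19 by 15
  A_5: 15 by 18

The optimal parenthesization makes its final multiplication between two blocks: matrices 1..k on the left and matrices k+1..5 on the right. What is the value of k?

Adjacent pairs: A_1A_2 = 13·2·9 = 234; A_2A_3 = 2·9·19 = 342; A_3A_4 = 9·19·15 = 2565; A_4A_5 = 19·15·18 = 5130.
Length 3: A_1..A_3: k=1: 0+342+13·2·19=836; k=2: 234+0+13·9·19=2457 → min 836 | A_2..A_4: k=2: 0+2565+2·9·15=2835; k=3: 342+0+2·19·15=912 → min 912 | A_3..A_5: k=3: 0+5130+9·19·18=8208; k=4: 2565+0+9·15·18=4995 → min 4995.
Length 4: A_1..A_4: k=1: 0+912+13·2·15=1302; k=2: 234+2565+13·9·15=4554; k=3: 836+0+13·19·15=4541 → min 1302 | A_2..A_5: k=2: 0+4995+2·9·18=5319; k=3: 342+5130+2·19·18=6156; k=4: 912+0+2·15·18=1452 → min 1452.
Top-level splits: k=1: (A_1..A_1)·(A_2..A_5) → 0+1452+13·2·18 = 1920; k=2: (A_1..A_2)·(A_3..A_5) → 234+4995+13·9·18 = 7335; k=3: (A_1..A_3)·(A_4..A_5) → 836+5130+13·19·18 = 10412; k=4: (A_1..A_4)·(A_5..A_5) → 1302+0+13·15·18 = 4812.
Best split is after A_1, i.e. k = 1.

1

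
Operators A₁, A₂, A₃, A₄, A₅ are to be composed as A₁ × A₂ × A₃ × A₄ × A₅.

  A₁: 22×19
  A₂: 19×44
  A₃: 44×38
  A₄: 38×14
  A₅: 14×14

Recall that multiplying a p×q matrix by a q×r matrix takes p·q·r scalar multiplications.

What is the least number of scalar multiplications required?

Adjacent pairs: A₁A₂ = 22·19·44 = 18392; A₂A₃ = 19·44·38 = 31768; A₃A₄ = 44·38·14 = 23408; A₄A₅ = 38·14·14 = 7448.
Length 3: A₁..A₃: k=1: 0+31768+22·19·38=47652; k=2: 18392+0+22·44·38=55176 → min 47652 | A₂..A₄: k=2: 0+23408+19·44·14=35112; k=3: 31768+0+19·38·14=41876 → min 35112 | A₃..A₅: k=3: 0+7448+44·38·14=30856; k=4: 23408+0+44·14·14=32032 → min 30856.
Length 4: A₁..A₄: k=1: 0+35112+22·19·14=40964; k=2: 18392+23408+22·44·14=55352; k=3: 47652+0+22·38·14=59356 → min 40964 | A₂..A₅: k=2: 0+30856+19·44·14=42560; k=3: 31768+7448+19·38·14=49324; k=4: 35112+0+19·14·14=38836 → min 38836.
Length 5: A₁..A₅: k=1: 0+38836+22·19·14=44688; k=2: 18392+30856+22·44·14=62800; k=3: 47652+7448+22·38·14=66804; k=4: 40964+0+22·14·14=45276 → min 44688.
Optimal order: (A₁ × ((A₂ × (A₃ × A₄)) × A₅)) with cost 44688.

44688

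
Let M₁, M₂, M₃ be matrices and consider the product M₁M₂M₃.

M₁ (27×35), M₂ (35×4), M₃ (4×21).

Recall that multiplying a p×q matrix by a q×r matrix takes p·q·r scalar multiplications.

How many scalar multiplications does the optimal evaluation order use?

6048

Order (M₁(M₂M₃)): (M₂M₃): 35×4 by 4×21 → 35×21, cost 35·4·21 = 2940; (M₁(M₂M₃)): 27×35 by 35×21 → 27×21, cost 27·35·21 = 19845; cumulative 22785. Total 22785.
Order ((M₁M₂)M₃): (M₁M₂): 27×35 by 35×4 → 27×4, cost 27·35·4 = 3780; ((M₁M₂)M₃): 27×4 by 4×21 → 27×21, cost 27·4·21 = 2268; cumulative 6048. Total 6048.
Minimum: 6048.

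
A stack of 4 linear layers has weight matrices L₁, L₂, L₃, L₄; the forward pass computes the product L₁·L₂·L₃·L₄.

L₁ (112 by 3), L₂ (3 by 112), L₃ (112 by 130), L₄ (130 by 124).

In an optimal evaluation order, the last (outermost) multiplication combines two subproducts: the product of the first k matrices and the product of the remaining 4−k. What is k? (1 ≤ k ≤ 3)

1

Adjacent pairs: L₁L₂ = 112·3·112 = 37632; L₂L₃ = 3·112·130 = 43680; L₃L₄ = 112·130·124 = 1805440.
Length 3: L₁..L₃: k=1: 0+43680+112·3·130=87360; k=2: 37632+0+112·112·130=1668352 → min 87360 | L₂..L₄: k=2: 0+1805440+3·112·124=1847104; k=3: 43680+0+3·130·124=92040 → min 92040.
Top-level splits: k=1: (L₁..L₁)·(L₂..L₄) → 0+92040+112·3·124 = 133704; k=2: (L₁..L₂)·(L₃..L₄) → 37632+1805440+112·112·124 = 3398528; k=3: (L₁..L₃)·(L₄..L₄) → 87360+0+112·130·124 = 1892800.
Best split is after L₁, i.e. k = 1.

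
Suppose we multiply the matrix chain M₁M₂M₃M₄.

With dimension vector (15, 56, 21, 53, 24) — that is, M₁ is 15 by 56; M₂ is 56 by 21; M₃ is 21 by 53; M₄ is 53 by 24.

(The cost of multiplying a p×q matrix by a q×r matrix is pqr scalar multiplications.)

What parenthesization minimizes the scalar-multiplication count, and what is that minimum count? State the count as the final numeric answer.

Adjacent pairs: M₁M₂ = 15·56·21 = 17640; M₂M₃ = 56·21·53 = 62328; M₃M₄ = 21·53·24 = 26712.
Length 3: M₁..M₃: k=1: 0+62328+15·56·53=106848; k=2: 17640+0+15·21·53=34335 → min 34335 | M₂..M₄: k=2: 0+26712+56·21·24=54936; k=3: 62328+0+56·53·24=133560 → min 54936.
Length 4: M₁..M₄: k=1: 0+54936+15·56·24=75096; k=2: 17640+26712+15·21·24=51912; k=3: 34335+0+15·53·24=53415 → min 51912.
Optimal parenthesization: ((M₁M₂)(M₃M₄)) with cost 51912.

51912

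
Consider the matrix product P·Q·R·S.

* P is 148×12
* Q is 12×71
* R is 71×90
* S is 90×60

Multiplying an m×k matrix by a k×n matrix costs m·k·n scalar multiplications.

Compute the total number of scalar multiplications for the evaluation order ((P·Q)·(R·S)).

1139976

(P·Q): 148×12 by 12×71 → 148×71, cost 148·12·71 = 126096
(R·S): 71×90 by 90×60 → 71×60, cost 71·90·60 = 383400
((P·Q)·(R·S)): 148×71 by 71×60 → 148×60, cost 148·71·60 = 630480; cumulative 1139976
Total: 1139976 scalar multiplications.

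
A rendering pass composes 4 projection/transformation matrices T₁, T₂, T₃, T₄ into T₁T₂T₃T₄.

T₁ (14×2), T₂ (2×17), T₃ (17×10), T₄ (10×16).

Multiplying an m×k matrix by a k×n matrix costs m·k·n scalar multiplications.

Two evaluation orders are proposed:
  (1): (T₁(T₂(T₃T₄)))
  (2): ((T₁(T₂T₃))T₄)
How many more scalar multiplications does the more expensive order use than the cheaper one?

852

Order (1) = (T₁(T₂(T₃T₄))): (T₃T₄): 17×10 by 10×16 → 17×16, cost 17·10·16 = 2720; (T₂(T₃T₄)): 2×17 by 17×16 → 2×16, cost 2·17·16 = 544; cumulative 3264; (T₁(T₂(T₃T₄))): 14×2 by 2×16 → 14×16, cost 14·2·16 = 448; cumulative 3712. Total 3712.
Order (2) = ((T₁(T₂T₃))T₄): (T₂T₃): 2×17 by 17×10 → 2×10, cost 2·17·10 = 340; (T₁(T₂T₃)): 14×2 by 2×10 → 14×10, cost 14·2·10 = 280; cumulative 620; ((T₁(T₂T₃))T₄): 14×10 by 10×16 → 14×16, cost 14·10·16 = 2240; cumulative 2860. Total 2860.
Difference: |3712 − 2860| = 852.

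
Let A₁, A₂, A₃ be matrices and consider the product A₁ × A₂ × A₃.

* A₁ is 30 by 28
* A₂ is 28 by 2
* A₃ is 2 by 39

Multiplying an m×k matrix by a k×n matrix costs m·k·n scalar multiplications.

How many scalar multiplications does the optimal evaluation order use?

Order (A₁ × (A₂ × A₃)): (A₂ × A₃): 28×2 by 2×39 → 28×39, cost 28·2·39 = 2184; (A₁ × (A₂ × A₃)): 30×28 by 28×39 → 30×39, cost 30·28·39 = 32760; cumulative 34944. Total 34944.
Order ((A₁ × A₂) × A₃): (A₁ × A₂): 30×28 by 28×2 → 30×2, cost 30·28·2 = 1680; ((A₁ × A₂) × A₃): 30×2 by 2×39 → 30×39, cost 30·2·39 = 2340; cumulative 4020. Total 4020.
Minimum: 4020.

4020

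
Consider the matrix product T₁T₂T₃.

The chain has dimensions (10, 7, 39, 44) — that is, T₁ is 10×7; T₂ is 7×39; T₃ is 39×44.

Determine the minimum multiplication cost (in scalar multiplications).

15092

Order (T₁(T₂T₃)): (T₂T₃): 7×39 by 39×44 → 7×44, cost 7·39·44 = 12012; (T₁(T₂T₃)): 10×7 by 7×44 → 10×44, cost 10·7·44 = 3080; cumulative 15092. Total 15092.
Order ((T₁T₂)T₃): (T₁T₂): 10×7 by 7×39 → 10×39, cost 10·7·39 = 2730; ((T₁T₂)T₃): 10×39 by 39×44 → 10×44, cost 10·39·44 = 17160; cumulative 19890. Total 19890.
Minimum: 15092.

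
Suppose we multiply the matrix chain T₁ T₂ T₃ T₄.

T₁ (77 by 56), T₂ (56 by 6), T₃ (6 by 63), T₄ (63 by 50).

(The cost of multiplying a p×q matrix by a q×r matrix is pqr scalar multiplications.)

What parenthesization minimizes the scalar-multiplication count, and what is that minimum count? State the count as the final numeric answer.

67872

Adjacent pairs: T₁T₂ = 77·56·6 = 25872; T₂T₃ = 56·6·63 = 21168; T₃T₄ = 6·63·50 = 18900.
Length 3: T₁..T₃: k=1: 0+21168+77·56·63=292824; k=2: 25872+0+77·6·63=54978 → min 54978 | T₂..T₄: k=2: 0+18900+56·6·50=35700; k=3: 21168+0+56·63·50=197568 → min 35700.
Length 4: T₁..T₄: k=1: 0+35700+77·56·50=251300; k=2: 25872+18900+77·6·50=67872; k=3: 54978+0+77·63·50=297528 → min 67872.
Optimal parenthesization: ((T₁ T₂) (T₃ T₄)) with cost 67872.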